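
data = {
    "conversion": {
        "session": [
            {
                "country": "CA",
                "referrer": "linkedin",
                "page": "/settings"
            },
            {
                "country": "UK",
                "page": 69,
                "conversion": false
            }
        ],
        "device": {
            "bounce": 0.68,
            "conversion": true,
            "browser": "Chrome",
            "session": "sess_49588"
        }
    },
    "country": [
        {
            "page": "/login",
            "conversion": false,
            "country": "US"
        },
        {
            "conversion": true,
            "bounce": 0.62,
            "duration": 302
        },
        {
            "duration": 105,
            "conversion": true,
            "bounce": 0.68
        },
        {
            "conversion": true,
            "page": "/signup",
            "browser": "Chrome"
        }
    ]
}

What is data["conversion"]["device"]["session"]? "sess_49588"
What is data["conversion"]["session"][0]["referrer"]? "linkedin"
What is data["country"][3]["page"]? "/signup"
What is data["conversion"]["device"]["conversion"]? True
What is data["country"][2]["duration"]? 105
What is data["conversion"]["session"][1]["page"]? 69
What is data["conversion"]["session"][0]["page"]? "/settings"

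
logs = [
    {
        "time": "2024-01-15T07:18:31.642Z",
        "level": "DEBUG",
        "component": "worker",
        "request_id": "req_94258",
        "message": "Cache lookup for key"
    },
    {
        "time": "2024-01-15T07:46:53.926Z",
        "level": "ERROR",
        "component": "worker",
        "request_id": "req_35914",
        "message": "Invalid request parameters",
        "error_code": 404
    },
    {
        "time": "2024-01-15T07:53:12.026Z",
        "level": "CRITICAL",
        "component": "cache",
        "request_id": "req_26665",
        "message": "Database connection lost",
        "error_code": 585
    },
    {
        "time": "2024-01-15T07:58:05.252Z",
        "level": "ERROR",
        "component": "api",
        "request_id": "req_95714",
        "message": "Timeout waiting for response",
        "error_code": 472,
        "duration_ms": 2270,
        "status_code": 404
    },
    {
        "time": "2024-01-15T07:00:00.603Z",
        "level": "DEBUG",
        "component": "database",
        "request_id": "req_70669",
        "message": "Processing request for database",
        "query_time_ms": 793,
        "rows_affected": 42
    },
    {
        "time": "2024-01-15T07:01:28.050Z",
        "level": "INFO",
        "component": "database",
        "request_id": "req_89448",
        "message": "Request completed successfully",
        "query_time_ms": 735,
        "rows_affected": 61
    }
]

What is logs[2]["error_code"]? 585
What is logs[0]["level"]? "DEBUG"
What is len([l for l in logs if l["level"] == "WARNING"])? 0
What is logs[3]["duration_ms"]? 2270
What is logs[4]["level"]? "DEBUG"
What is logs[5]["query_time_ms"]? 735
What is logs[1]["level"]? "ERROR"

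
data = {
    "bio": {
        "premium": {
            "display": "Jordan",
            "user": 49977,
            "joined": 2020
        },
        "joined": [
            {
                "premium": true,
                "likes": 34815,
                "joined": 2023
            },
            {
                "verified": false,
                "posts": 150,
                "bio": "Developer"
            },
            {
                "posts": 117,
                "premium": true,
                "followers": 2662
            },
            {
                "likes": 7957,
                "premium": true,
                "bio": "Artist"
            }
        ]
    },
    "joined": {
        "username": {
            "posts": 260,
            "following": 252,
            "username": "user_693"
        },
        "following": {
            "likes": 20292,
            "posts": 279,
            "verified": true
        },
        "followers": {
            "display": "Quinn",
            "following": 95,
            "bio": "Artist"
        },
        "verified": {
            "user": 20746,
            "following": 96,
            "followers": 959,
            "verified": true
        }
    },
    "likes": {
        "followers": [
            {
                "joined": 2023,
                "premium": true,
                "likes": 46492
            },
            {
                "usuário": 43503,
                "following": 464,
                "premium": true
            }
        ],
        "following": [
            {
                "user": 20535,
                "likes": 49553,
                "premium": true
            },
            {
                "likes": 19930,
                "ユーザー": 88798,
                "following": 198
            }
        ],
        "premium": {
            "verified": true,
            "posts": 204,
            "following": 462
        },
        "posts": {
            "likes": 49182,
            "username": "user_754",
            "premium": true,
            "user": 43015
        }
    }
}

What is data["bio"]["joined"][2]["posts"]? 117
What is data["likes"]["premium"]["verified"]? True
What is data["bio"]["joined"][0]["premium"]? True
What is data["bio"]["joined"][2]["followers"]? 2662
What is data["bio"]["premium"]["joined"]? 2020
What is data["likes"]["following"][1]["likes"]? 19930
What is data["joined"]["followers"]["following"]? 95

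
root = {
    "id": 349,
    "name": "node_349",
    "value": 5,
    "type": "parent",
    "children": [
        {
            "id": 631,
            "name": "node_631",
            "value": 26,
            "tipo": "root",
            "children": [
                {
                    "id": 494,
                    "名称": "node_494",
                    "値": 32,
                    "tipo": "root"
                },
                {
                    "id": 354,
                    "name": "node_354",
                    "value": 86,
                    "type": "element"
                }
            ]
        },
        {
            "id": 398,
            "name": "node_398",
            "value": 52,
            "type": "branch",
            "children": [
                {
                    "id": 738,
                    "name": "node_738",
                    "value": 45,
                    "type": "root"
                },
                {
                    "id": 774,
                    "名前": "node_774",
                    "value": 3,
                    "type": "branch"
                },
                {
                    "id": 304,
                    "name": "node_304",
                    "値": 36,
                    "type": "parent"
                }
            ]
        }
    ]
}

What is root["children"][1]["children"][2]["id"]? 304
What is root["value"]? 5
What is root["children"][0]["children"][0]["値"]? 32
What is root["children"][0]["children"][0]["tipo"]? "root"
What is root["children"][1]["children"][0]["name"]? "node_738"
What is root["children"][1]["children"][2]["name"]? "node_304"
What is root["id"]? 349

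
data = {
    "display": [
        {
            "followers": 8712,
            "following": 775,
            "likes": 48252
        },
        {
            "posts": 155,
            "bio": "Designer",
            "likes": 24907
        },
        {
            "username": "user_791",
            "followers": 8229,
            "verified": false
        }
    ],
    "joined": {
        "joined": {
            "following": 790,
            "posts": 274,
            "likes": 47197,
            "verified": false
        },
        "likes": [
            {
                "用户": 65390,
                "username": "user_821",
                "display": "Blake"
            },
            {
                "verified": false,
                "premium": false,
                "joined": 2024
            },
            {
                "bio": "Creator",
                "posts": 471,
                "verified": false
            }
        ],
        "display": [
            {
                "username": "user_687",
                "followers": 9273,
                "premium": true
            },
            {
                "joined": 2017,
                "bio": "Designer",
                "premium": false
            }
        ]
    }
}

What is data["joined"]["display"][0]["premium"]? True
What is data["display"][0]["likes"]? 48252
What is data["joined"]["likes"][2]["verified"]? False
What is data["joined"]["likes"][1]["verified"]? False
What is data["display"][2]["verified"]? False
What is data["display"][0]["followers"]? 8712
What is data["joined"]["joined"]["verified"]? False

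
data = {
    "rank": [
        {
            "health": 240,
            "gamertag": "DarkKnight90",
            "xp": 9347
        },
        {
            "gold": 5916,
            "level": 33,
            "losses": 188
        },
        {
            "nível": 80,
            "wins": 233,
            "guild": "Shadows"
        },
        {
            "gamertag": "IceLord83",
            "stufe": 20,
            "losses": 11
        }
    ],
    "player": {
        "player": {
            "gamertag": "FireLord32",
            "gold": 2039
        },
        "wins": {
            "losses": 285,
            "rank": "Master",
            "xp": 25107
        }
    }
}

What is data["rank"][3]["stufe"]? 20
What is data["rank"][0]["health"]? 240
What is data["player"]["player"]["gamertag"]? "FireLord32"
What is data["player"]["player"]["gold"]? 2039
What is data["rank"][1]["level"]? 33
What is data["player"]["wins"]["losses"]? 285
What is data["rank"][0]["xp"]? 9347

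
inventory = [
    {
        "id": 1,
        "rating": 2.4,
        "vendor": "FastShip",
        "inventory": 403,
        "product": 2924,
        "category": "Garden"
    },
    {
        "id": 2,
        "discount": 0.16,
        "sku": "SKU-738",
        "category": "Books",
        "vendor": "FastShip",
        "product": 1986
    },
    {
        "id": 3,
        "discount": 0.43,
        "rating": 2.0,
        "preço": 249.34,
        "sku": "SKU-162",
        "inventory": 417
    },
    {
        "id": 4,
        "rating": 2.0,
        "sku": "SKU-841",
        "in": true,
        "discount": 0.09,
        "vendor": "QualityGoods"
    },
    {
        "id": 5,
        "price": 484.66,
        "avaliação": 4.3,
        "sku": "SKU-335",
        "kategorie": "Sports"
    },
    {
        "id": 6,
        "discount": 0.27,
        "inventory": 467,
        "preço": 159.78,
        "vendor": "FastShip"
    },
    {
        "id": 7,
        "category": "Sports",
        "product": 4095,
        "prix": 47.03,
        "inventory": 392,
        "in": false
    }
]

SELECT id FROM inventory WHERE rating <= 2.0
[3, 4]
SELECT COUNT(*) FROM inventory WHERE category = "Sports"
1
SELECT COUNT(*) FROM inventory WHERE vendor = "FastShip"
3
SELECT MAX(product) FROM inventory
4095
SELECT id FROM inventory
[1, 2, 3, 4, 5, 6, 7]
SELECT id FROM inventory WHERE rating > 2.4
[]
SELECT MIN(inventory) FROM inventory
392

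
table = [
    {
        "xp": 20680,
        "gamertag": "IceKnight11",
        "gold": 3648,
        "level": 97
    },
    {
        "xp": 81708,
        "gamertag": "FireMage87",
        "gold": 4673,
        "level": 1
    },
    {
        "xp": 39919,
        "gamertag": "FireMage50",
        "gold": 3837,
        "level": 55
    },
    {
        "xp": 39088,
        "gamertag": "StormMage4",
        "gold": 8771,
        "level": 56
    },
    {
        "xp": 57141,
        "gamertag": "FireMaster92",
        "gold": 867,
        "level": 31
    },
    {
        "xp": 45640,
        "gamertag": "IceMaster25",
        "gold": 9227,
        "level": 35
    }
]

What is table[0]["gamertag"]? "IceKnight11"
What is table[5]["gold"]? 9227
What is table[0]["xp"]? 20680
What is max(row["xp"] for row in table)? 81708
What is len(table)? 6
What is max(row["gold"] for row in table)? 9227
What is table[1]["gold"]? 4673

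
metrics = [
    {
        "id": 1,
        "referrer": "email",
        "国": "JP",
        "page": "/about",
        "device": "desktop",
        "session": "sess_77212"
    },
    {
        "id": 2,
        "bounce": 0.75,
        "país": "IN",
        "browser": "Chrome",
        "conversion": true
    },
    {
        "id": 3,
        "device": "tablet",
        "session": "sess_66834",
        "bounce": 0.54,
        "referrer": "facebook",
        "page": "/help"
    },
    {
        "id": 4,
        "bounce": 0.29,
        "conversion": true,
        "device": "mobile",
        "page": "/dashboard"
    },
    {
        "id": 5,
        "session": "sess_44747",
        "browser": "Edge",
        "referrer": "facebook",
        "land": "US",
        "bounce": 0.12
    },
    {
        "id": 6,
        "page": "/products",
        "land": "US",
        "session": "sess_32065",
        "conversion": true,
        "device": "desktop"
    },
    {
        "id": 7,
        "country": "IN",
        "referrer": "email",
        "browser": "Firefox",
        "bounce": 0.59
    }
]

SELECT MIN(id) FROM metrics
1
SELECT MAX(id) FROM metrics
7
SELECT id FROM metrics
[1, 2, 3, 4, 5, 6, 7]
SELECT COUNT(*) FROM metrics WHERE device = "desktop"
2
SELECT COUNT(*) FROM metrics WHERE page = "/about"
1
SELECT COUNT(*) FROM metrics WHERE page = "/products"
1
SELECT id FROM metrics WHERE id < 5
[1, 2, 3, 4]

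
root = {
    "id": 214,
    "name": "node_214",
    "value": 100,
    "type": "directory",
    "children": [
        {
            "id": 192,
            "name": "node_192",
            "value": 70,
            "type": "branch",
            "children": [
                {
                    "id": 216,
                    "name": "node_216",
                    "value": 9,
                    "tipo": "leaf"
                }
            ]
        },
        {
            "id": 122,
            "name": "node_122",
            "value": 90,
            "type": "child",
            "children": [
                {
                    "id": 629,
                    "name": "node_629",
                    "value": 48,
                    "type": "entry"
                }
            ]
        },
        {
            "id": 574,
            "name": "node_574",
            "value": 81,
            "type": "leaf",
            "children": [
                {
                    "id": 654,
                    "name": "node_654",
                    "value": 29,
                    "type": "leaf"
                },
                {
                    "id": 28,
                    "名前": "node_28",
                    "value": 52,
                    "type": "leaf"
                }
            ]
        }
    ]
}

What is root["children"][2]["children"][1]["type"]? "leaf"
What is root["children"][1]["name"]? "node_122"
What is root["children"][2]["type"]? "leaf"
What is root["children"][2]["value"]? 81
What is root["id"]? 214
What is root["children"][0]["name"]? "node_192"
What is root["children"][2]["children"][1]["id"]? 28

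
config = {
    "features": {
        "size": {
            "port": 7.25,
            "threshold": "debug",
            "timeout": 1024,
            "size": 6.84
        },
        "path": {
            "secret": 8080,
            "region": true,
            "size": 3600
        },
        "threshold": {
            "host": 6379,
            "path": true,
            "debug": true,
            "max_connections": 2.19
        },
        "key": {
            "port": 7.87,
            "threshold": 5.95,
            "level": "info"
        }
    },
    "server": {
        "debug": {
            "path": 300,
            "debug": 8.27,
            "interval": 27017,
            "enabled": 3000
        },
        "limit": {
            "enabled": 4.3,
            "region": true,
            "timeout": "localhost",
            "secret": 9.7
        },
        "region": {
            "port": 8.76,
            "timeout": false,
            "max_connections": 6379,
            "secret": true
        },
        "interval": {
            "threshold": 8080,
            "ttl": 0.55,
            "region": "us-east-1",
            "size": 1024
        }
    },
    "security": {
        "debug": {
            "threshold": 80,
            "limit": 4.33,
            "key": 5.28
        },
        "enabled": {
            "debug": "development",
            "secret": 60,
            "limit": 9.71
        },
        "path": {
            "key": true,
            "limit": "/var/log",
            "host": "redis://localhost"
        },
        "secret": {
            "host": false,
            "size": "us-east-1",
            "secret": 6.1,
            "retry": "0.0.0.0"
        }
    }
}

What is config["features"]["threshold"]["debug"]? True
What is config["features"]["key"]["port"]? 7.87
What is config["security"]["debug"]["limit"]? 4.33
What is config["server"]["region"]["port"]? 8.76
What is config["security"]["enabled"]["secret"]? 60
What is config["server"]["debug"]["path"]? 300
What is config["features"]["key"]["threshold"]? 5.95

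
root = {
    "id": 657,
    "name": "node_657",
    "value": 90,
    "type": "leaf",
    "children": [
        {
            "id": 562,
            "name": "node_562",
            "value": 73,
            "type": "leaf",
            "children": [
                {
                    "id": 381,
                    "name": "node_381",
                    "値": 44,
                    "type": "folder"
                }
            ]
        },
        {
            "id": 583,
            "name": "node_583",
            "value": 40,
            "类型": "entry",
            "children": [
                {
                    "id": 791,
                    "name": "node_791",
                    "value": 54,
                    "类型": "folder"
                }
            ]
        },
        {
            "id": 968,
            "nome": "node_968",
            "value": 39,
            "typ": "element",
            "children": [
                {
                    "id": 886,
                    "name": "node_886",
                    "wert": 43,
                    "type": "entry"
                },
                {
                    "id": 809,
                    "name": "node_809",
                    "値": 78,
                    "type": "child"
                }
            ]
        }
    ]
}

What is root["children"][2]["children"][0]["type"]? "entry"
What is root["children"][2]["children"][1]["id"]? 809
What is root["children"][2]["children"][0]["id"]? 886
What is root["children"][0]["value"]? 73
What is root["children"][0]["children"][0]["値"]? 44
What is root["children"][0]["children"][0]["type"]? "folder"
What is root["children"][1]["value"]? 40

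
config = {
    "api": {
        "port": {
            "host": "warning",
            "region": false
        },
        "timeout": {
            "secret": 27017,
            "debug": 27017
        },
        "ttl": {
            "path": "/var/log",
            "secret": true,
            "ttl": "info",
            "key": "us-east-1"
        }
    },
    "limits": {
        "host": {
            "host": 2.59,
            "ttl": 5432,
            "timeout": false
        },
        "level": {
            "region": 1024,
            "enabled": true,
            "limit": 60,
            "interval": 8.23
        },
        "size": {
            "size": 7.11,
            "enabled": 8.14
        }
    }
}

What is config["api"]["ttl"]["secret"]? True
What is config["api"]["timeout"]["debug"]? 27017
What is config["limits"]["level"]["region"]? 1024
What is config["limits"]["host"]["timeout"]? False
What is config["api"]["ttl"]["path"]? "/var/log"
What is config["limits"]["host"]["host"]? 2.59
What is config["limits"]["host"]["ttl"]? 5432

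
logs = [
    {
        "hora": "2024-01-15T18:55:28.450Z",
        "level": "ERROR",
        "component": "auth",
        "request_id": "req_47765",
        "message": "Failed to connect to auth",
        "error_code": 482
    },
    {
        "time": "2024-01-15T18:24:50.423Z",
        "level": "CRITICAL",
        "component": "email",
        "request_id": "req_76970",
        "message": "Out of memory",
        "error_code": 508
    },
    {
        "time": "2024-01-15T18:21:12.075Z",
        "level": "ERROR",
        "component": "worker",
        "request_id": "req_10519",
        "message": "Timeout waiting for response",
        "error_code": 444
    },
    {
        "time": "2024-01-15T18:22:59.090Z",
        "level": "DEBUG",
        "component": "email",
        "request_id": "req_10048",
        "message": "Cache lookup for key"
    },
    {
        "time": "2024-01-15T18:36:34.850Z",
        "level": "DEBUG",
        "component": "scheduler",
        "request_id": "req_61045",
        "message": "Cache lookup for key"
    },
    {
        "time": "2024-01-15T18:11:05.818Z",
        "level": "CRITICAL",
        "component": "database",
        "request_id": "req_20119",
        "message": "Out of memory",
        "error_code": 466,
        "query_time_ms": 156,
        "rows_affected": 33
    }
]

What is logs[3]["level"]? "DEBUG"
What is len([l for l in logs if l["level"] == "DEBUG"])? 2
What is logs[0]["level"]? "ERROR"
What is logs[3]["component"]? "email"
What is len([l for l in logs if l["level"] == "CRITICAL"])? 2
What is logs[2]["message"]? "Timeout waiting for response"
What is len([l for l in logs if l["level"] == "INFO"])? 0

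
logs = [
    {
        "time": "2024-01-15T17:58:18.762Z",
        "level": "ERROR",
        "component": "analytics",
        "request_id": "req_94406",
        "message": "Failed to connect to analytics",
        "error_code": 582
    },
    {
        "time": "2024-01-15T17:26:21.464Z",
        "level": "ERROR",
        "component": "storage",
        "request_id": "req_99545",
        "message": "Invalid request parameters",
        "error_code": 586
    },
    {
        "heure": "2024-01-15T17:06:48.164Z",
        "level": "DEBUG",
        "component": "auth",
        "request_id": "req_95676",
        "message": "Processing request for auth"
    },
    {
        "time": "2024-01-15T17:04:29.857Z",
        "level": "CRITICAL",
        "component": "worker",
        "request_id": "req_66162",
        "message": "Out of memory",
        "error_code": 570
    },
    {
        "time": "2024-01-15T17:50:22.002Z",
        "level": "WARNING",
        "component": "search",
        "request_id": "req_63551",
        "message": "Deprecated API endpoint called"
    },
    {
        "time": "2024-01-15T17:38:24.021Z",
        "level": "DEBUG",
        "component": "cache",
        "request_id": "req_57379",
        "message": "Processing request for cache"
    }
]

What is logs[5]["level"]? "DEBUG"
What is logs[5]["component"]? "cache"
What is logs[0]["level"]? "ERROR"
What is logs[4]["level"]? "WARNING"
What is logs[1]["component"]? "storage"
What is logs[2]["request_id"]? "req_95676"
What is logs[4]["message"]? "Deprecated API endpoint called"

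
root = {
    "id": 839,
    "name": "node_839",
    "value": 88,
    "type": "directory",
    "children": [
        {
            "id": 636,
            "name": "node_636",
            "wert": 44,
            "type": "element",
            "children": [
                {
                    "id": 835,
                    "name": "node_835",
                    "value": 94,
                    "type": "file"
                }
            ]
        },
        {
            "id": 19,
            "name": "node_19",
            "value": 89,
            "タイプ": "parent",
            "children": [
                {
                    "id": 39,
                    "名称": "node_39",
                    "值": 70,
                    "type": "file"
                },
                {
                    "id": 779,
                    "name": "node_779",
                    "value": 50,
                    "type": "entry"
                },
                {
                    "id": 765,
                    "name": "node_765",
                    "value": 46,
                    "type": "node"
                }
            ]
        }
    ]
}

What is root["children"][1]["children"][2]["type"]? "node"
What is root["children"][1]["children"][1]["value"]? 50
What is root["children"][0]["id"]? 636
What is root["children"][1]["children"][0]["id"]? 39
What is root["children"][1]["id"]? 19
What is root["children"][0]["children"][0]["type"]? "file"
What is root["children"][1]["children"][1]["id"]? 779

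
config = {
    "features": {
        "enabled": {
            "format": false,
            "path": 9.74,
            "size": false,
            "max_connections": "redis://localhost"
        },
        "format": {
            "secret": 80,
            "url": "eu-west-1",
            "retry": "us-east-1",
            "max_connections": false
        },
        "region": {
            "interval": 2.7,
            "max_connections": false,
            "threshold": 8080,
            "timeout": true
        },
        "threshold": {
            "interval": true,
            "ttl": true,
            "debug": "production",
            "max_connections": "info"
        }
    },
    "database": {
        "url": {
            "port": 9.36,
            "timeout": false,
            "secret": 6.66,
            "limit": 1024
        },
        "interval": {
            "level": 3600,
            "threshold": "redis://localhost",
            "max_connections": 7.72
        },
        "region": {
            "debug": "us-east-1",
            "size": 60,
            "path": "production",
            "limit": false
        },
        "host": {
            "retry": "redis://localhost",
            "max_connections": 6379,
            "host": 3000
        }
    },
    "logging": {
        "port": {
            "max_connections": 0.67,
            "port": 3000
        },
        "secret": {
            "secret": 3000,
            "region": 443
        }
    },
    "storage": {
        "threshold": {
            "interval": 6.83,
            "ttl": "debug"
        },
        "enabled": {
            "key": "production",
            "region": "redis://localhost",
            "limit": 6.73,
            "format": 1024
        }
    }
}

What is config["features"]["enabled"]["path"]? 9.74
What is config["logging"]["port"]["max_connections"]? 0.67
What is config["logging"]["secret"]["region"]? 443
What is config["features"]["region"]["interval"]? 2.7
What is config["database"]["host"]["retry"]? "redis://localhost"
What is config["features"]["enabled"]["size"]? False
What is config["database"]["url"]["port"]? 9.36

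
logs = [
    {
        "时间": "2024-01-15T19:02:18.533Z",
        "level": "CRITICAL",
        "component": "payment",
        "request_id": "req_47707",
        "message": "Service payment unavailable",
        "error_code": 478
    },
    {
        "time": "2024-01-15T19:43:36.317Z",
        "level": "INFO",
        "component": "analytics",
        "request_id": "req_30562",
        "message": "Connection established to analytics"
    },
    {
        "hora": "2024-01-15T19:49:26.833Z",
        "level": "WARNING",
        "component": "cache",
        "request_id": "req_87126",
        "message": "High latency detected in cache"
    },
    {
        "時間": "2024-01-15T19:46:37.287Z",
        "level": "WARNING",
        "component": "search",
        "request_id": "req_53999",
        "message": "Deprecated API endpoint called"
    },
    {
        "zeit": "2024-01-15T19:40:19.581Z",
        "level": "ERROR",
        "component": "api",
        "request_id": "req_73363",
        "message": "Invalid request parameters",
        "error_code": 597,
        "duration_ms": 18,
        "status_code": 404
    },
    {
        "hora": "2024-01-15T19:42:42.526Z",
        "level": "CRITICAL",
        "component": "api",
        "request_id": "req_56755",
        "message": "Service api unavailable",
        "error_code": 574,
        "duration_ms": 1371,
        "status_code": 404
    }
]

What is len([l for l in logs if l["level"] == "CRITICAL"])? 2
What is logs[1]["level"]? "INFO"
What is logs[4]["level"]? "ERROR"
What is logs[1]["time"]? "2024-01-15T19:43:36.317Z"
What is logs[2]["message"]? "High latency detected in cache"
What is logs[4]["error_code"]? 597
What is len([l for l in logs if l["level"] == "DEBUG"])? 0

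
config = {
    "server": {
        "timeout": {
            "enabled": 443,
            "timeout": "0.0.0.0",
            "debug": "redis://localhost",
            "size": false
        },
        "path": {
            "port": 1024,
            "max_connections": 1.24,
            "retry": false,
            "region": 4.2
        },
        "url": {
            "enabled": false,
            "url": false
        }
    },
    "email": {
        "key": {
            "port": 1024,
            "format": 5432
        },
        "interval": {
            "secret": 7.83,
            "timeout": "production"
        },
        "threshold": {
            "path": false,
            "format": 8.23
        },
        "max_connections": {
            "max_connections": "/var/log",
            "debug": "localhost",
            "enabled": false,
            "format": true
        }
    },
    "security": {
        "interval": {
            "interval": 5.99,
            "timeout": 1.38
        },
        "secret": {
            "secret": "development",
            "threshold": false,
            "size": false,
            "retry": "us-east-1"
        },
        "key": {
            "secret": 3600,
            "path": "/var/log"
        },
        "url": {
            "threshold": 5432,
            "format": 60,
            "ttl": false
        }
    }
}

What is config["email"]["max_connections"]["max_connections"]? "/var/log"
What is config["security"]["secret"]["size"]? False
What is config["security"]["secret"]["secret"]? "development"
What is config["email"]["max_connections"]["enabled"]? False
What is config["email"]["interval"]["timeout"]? "production"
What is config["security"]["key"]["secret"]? 3600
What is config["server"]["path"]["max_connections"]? 1.24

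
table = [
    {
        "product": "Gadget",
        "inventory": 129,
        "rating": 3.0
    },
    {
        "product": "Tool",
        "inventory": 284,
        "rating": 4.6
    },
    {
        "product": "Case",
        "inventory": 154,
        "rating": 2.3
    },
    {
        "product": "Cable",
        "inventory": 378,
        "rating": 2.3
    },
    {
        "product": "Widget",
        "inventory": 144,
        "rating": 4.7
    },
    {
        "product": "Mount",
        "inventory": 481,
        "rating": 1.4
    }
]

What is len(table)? 6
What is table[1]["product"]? "Tool"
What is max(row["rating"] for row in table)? 4.7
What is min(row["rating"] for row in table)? 1.4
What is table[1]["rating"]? 4.6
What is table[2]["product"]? "Case"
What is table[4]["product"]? "Widget"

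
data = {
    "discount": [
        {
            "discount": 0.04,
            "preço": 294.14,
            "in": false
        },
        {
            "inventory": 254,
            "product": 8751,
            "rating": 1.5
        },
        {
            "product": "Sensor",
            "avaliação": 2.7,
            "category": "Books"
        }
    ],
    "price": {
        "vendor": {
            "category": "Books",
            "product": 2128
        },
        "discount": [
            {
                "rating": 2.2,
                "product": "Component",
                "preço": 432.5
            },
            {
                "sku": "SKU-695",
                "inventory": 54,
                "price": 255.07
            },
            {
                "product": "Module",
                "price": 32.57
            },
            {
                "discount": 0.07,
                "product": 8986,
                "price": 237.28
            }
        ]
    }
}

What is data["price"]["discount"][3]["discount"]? 0.07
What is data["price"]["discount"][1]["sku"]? "SKU-695"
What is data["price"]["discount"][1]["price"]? 255.07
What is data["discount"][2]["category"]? "Books"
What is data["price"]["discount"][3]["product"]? 8986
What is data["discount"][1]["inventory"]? 254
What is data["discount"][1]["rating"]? 1.5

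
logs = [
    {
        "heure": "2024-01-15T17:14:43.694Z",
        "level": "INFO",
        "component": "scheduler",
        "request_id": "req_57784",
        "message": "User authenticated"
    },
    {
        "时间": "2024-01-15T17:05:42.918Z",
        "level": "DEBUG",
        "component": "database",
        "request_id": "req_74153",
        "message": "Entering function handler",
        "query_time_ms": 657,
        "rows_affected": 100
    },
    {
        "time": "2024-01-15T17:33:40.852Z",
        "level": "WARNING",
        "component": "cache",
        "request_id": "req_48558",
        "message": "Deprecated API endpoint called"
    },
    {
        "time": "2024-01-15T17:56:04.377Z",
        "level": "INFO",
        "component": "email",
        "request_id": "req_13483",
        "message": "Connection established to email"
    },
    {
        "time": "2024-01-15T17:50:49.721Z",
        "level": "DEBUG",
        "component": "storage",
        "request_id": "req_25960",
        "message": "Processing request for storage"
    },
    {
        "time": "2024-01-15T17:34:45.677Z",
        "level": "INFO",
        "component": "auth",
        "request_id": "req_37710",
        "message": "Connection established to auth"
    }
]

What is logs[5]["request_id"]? "req_37710"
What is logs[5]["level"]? "INFO"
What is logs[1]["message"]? "Entering function handler"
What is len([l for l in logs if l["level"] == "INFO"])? 3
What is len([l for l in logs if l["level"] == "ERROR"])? 0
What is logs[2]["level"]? "WARNING"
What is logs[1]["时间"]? "2024-01-15T17:05:42.918Z"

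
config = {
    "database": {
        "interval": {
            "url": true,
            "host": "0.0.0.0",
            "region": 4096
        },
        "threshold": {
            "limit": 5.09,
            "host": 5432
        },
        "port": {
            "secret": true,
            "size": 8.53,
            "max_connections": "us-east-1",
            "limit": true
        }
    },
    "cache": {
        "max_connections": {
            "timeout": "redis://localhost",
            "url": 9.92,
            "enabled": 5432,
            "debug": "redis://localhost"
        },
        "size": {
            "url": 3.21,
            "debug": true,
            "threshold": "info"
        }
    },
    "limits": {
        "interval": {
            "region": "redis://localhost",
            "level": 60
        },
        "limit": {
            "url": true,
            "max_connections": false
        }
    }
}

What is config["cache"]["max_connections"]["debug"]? "redis://localhost"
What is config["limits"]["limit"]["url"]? True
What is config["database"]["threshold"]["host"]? 5432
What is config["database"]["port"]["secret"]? True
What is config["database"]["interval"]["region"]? 4096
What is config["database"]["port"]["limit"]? True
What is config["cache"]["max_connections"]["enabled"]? 5432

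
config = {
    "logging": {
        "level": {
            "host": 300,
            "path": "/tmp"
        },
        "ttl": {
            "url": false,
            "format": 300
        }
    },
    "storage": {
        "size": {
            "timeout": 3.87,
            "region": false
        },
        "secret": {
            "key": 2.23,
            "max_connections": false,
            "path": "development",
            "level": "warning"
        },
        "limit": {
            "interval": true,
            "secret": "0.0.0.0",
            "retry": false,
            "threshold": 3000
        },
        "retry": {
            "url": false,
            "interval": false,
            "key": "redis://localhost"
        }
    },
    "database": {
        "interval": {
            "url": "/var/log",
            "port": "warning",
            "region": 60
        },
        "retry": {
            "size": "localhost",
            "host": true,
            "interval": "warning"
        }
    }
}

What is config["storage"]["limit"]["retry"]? False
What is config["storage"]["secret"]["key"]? 2.23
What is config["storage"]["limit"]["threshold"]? 3000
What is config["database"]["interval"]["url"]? "/var/log"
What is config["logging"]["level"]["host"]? 300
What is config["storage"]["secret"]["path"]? "development"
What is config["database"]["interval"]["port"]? "warning"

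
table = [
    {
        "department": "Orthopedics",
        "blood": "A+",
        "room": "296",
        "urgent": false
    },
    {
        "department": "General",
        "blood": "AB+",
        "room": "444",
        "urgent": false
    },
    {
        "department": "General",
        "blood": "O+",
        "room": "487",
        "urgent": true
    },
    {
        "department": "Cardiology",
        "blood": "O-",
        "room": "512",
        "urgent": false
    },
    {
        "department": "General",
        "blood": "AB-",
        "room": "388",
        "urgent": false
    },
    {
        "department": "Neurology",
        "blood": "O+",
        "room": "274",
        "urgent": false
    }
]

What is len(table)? 6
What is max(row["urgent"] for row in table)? True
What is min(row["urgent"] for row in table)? False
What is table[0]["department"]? "Orthopedics"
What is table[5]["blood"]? "O+"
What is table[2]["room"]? "487"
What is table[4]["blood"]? "AB-"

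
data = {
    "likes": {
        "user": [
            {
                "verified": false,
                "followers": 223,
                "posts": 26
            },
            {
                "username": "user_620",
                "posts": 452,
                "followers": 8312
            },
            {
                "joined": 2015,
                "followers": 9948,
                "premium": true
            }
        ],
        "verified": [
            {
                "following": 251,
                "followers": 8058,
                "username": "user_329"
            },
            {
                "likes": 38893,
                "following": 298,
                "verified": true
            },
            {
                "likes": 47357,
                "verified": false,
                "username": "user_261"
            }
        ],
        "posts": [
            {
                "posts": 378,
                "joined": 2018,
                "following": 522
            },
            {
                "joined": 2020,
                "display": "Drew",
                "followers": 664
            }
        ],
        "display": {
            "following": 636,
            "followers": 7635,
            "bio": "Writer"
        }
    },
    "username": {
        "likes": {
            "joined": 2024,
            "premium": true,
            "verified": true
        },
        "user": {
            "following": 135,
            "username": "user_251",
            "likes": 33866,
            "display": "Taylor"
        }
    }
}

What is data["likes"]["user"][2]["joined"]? 2015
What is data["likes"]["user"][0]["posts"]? 26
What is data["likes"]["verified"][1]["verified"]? True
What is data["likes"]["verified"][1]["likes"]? 38893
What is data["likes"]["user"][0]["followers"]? 223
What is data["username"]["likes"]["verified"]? True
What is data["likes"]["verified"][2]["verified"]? False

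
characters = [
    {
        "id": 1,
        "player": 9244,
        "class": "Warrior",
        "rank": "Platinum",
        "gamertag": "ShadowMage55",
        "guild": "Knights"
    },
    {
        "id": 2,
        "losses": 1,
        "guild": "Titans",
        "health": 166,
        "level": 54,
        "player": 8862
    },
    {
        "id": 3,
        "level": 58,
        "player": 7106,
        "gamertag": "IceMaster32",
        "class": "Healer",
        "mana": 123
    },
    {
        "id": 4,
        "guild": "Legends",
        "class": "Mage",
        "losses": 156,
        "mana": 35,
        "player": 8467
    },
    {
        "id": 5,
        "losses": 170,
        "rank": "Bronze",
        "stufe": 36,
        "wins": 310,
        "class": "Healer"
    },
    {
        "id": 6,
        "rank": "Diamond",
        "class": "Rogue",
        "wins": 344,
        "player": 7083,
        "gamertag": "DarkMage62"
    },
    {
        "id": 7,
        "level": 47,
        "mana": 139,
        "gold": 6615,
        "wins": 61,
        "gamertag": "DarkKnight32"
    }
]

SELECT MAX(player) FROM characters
9244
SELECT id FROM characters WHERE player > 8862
[1]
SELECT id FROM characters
[1, 2, 3, 4, 5, 6, 7]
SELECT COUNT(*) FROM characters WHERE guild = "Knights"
1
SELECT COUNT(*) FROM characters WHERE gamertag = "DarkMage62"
1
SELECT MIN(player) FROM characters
7083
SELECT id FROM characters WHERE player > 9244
[]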